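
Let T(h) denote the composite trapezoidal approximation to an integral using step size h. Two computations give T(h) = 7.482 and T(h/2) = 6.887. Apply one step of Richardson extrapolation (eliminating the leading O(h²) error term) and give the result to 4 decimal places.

6.6887

R = (4·T(h/2) − T(h)) / 3 = (4·6.887 − 7.482)/3 = (20.066)/3 = 6.6887.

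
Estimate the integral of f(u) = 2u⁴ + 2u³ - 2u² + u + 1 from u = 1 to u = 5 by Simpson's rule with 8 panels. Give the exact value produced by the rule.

1495

h = (5 − 1)/8 = 0.5.
Nodes u₀,…,u₈ = 1, 1.5, 2, 2.5, 3, 3.5, 4, 4.5, 5.
f(u) = 2u⁴ + 2u³ - 2u² + u + 1: f₀=4, f₁=14.875, f₂=43, f₃=100.375, f₄=202, f₅=365.875, f₆=613, f₇=967.375, f₈=1456.
(h/3)·[f₀ + 4f₁ + 2f₂ + 4f₃ + 2f₄ + 4f₅ + 2f₆ + 4f₇ + f₈] = 0.166667·(8970) = 1495.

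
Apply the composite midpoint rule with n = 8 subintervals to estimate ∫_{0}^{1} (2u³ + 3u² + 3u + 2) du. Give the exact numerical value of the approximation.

4.9921875

h = (1 − 0)/8 = 0.125.
Midpoints m₁,…,m₈ = 0.0625, 0.1875, 0.3125, 0.4375, 0.5625, 0.6875, 0.8125, 0.9375.
f(m₁)=2.19970703125, f(m₂)=2.68115234375, f(m₃)=3.29150390625, f(m₄)=4.05419921875, f(m₅)=4.99267578125, f(m₆)=6.13037109375, f(m₇)=7.49072265625, f(m₈)=9.09716796875.
h·[f(m₁) + f(m₂) + f(m₃) + f(m₄) + f(m₅) + f(m₆) + f(m₇) + f(m₈)] = 0.125·(39.9375) = 4.9921875.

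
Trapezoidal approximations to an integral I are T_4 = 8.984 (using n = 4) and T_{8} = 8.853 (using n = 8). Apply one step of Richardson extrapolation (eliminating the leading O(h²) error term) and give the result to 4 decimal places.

R = (4·T_{8} − T_4) / 3 = (4·8.853 − 8.984)/3 = (26.428)/3 = 8.8093.

8.8093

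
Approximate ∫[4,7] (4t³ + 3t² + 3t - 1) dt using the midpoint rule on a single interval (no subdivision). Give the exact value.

M = (b−a)·f(5.5) = 3·(771.75) = 2315.25.

2315.25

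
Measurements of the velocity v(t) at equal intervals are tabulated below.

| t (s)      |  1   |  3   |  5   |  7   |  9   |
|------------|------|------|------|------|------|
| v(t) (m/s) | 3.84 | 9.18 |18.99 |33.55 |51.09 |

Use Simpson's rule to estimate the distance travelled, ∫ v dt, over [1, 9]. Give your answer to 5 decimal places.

175.88667

h = 2, n = 4.
(h/3)·[y₀ + 4y₁ + 2y₂ + 4y₃ + y₄] = 0.666667·(263.83) = 175.88667.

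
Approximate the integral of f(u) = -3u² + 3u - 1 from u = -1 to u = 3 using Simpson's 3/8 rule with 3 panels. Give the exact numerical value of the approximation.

-20

h = (3 − (-1))/3 = 1.333333.
Nodes u₀,…,u₃ = -1, 0.333333, 1.666667, 3.
f(u) = -3u² + 3u - 1: f₀=-7, f₁=-0.333333, f₂=-4.333333, f₃=-19.
(3h/8)·[f₀ + 3f₁ + 3f₂ + f₃] = 0.5·(-40) = -20.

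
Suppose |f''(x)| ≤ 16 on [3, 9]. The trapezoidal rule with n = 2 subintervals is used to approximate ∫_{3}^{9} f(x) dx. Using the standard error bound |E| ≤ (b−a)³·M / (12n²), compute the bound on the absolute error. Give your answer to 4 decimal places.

|E| ≤ (6)³·16 / (12·2²) = 3456/48 = 72.0000.

72.0000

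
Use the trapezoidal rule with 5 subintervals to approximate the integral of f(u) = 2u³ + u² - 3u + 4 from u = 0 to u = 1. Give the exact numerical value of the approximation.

h = (1 − 0)/5 = 0.2.
Nodes u₀,…,u₅ = 0, 0.2, 0.4, 0.6, 0.8, 1.
f(u) = 2u³ + u² - 3u + 4: f₀=4, f₁=3.456, f₂=3.088, f₃=2.992, f₄=3.264, f₅=4.
(h/2)·[f₀ + 2f₁ + 2f₂ + 2f₃ + 2f₄ + f₅] = 0.1·(33.6) = 3.36.

3.36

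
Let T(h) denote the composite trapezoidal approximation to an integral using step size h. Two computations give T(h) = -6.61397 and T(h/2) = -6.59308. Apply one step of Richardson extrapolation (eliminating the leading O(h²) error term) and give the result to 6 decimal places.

-6.586117

R = (4·T(h/2) − T(h)) / 3 = (4·(-6.59308) − (-6.61397))/3 = (-19.75835)/3 = -6.586117.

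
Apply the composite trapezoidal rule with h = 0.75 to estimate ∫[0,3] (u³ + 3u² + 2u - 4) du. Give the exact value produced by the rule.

46.359375

h = (3 − 0)/4 = 0.75.
Nodes u₀,…,u₄ = 0, 0.75, 1.5, 2.25, 3.
f(u) = u³ + 3u² + 2u - 4: f₀=-4, f₁=-0.390625, f₂=9.125, f₃=27.078125, f₄=56.
(h/2)·[f₀ + 2f₁ + 2f₂ + 2f₃ + f₄] = 0.375·(123.625) = 46.359375.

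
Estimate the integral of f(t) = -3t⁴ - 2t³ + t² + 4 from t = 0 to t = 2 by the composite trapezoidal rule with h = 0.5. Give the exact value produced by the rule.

h = (2 − 0)/4 = 0.5.
Nodes t₀,…,t₄ = 0, 0.5, 1, 1.5, 2.
f(t) = -3t⁴ - 2t³ + t² + 4: f₀=4, f₁=3.8125, f₂=0, f₃=-15.6875, f₄=-56.
(h/2)·[f₀ + 2f₁ + 2f₂ + 2f₃ + f₄] = 0.25·(-75.75) = -18.9375.

-18.9375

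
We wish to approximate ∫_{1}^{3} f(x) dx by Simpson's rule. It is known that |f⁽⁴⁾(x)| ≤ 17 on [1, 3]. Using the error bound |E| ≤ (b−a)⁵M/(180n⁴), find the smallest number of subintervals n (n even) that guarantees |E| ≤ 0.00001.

24

Need 544/(180n⁴) ≤ 0.00001.
n⁴ ≥ 544/(180·0.00001) = 302222 ⇒ n ≥ 23.4467, so the smallest even n is 24. (n must be even for Simpson's rule.)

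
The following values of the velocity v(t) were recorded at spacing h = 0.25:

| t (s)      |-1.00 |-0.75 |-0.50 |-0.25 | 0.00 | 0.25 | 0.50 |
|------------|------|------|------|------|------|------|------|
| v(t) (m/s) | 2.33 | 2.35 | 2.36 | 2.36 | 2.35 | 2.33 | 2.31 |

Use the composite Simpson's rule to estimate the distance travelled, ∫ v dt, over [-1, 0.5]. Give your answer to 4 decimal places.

h = 0.25, n = 6.
(h/3)·[y₀ + 4y₁ + 2y₂ + 4y₃ + 2y₄ + 4y₅ + y₆] = 0.083333·(42.22) = 3.5183.

3.5183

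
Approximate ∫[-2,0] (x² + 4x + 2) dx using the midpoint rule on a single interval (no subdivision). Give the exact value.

M = (b−a)·f(-1) = 2·(-1) = -2.

-2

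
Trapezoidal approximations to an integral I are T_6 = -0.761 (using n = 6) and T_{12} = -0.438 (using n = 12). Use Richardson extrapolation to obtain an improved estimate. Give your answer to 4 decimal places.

-0.3303

R = (4·T_{12} − T_6) / 3 = (4·(-0.438) − (-0.761))/3 = (-0.991)/3 = -0.3303.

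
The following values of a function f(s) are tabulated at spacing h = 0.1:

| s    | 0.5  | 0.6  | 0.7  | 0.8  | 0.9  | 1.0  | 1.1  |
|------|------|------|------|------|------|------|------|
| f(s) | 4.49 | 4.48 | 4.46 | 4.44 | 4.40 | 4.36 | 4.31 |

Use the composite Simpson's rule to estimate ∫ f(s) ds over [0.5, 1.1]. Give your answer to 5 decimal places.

2.65467

h = 0.1, n = 6.
(h/3)·[y₀ + 4y₁ + 2y₂ + 4y₃ + 2y₄ + 4y₅ + y₆] = 0.033333·(79.64) = 2.65467.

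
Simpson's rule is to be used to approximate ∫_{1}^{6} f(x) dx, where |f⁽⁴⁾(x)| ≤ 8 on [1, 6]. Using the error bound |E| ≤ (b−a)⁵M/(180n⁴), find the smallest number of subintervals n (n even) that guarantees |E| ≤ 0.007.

12

Need 25000/(180n⁴) ≤ 0.007.
n⁴ ≥ 25000/(180·0.007) = 19841.3 ⇒ n ≥ 11.8684, so the smallest even n is 12. (n must be even for Simpson's rule.)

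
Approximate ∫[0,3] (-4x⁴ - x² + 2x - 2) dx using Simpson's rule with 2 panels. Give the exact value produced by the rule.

-208.5

h = (3 − 0)/2 = 1.5.
Nodes x₀,…,x₂ = 0, 1.5, 3.
f(x) = -4x⁴ - x² + 2x - 2: f₀=-2, f₁=-21.5, f₂=-329.
(h/3)·[f₀ + 4f₁ + f₂] = 0.5·(-417) = -208.5.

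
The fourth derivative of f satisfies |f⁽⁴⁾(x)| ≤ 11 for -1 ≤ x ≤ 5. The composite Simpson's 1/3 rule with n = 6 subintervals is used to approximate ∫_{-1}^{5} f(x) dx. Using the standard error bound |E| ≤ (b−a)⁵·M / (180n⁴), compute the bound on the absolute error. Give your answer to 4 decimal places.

0.3667

|E| ≤ (6)⁵·11 / (180·6⁴) = 85536/233280 = 0.3667.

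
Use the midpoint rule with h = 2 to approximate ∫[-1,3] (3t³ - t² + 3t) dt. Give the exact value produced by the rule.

52

h = (3 − (-1))/2 = 2.
Midpoints m₁,…,m₂ = 0, 2.
f(m₁)=0, f(m₂)=26.
h·[f(m₁) + f(m₂)] = 2·(26) = 52.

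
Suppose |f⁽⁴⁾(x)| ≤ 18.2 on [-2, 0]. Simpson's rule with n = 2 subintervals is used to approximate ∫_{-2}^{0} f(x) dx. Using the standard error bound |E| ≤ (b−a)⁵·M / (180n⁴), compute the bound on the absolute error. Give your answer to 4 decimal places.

0.2022

|E| ≤ (2)⁵·18.2 / (180·2⁴) = 582.4/2880 = 0.2022.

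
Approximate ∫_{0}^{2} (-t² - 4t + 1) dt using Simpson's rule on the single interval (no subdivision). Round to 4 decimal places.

-8.6667

S = (b−a)/6 · [f(0) + 4f(1) + f(2)] = 0.333333·[1 + 4·(-4) + (-11)] = -8.6667.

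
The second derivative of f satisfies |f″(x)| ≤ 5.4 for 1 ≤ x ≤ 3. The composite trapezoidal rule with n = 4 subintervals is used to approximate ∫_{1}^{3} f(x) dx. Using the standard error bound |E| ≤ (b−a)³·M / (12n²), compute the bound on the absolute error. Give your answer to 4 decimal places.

|E| ≤ (2)³·5.4 / (12·4²) = 43.2/192 = 0.2250.

0.2250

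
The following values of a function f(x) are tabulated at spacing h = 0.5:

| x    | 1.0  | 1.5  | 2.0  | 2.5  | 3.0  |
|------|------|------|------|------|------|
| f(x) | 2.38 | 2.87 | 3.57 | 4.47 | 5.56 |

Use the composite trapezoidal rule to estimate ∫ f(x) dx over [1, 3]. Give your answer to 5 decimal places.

7.44000

h = 0.5, n = 4.
(h/2)·[y₀ + 2y₁ + 2y₂ + 2y₃ + y₄] = 0.25·(29.76) = 7.44000.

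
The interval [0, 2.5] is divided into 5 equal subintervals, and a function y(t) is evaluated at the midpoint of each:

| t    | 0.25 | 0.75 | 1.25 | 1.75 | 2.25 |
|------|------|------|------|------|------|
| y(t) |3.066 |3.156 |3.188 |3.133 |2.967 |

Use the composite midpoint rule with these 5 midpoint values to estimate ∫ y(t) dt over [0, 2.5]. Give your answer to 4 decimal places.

h = 0.5, n = 5.
h·[y(m₁) + y(m₂) + y(m₃) + y(m₄) + y(m₅)] = 0.5·(15.510) = 7.7550.

7.7550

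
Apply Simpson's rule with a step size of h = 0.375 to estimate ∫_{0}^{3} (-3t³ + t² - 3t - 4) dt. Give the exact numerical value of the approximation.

-77.25

h = (3 − 0)/8 = 0.375.
Nodes t₀,…,t₈ = 0, 0.375, 0.75, 1.125, 1.5, 1.875, 2.25, 2.625, 3.
f(t) = -3t³ + t² - 3t - 4: f₀=-4, f₁=-5.142578125, f₂=-6.953125, f₃=-10.380859375, f₄=-16.375, f₅=-25.884765625, f₆=-39.859375, f₇=-59.248046875, f₈=-85.
(h/3)·[f₀ + 4f₁ + 2f₂ + 4f₃ + 2f₄ + 4f₅ + 2f₆ + 4f₇ + f₈] = 0.125·(-618) = -77.25.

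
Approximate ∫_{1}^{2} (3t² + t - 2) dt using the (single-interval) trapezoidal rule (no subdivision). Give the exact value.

T = (b−a)/2 · [f(1) + f(2)] = 0.5·[2 + 12] = 7.

7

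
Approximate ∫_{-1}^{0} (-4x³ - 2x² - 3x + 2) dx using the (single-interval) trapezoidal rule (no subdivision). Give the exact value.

4.5

T = (b−a)/2 · [f(-1) + f(0)] = 0.5·[7 + 2] = 4.5.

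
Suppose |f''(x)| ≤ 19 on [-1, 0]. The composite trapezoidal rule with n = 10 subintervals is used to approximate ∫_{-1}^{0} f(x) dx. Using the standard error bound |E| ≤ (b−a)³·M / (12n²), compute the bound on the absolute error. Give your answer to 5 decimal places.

0.01583

|E| ≤ (1)³·19 / (12·10²) = 19/1200 = 0.01583.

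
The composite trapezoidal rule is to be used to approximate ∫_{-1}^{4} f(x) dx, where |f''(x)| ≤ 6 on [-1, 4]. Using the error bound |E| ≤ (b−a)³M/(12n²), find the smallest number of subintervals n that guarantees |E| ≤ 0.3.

15

Need 750/(12n²) ≤ 0.3.
n² ≥ 750/(12·0.3) = 208.333 ⇒ n ≥ 14.4338, so the smallest n is 15.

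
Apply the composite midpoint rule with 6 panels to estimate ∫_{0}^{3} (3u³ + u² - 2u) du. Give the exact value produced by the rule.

h = (3 − 0)/6 = 0.5.
Midpoints m₁,…,m₆ = 0.25, 0.75, 1.25, 1.75, 2.25, 2.75.
f(m₁)=-0.390625, f(m₂)=0.328125, f(m₃)=4.921875, f(m₄)=15.640625, f(m₅)=34.734375, f(m₆)=64.453125.
h·[f(m₁) + f(m₂) + f(m₃) + f(m₄) + f(m₅) + f(m₆)] = 0.5·(119.6875) = 59.84375.

59.84375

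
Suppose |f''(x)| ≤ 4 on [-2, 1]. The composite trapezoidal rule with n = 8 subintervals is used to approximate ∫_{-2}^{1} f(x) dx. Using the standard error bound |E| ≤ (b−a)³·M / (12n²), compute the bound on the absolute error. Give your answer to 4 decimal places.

0.1406

|E| ≤ (3)³·4 / (12·8²) = 108/768 = 0.1406.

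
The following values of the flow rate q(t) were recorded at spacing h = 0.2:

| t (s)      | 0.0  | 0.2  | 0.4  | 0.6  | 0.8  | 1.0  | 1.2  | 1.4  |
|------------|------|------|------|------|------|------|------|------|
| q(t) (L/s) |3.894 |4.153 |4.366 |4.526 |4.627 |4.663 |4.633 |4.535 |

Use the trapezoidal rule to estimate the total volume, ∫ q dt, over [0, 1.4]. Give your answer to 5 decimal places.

h = 0.2, n = 7.
(h/2)·[y₀ + 2y₁ + 2y₂ + 2y₃ + 2y₄ + 2y₅ + 2y₆ + y₇] = 0.1·(62.365) = 6.23650.

6.23650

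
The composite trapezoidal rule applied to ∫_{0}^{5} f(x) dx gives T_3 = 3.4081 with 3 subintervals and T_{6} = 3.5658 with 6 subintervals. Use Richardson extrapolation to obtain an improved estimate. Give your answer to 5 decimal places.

3.61837

R = (4·T_{6} − T_3) / 3 = (4·3.5658 − 3.4081)/3 = (10.8551)/3 = 3.61837.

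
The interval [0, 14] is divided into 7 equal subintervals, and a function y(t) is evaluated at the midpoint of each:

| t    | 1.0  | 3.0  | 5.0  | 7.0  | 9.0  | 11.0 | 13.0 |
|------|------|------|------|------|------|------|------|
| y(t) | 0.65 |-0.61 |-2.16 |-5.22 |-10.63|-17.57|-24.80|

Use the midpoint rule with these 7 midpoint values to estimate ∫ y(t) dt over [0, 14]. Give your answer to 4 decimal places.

h = 2, n = 7.
h·[y(m₁) + y(m₂) + y(m₃) + y(m₄) + y(m₅) + y(m₆) + y(m₇)] = 2·(-60.34) = -120.6800.

-120.6800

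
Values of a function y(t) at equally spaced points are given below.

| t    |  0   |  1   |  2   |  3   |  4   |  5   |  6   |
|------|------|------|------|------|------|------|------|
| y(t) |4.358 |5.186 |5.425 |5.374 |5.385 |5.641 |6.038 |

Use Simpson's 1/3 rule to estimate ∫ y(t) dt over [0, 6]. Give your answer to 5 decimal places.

32.27333

h = 1, n = 6.
(h/3)·[y₀ + 4y₁ + 2y₂ + 4y₃ + 2y₄ + 4y₅ + y₆] = 0.333333·(96.820) = 32.27333.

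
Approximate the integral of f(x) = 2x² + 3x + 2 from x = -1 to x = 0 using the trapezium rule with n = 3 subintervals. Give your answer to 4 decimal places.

1.2037

h = (0 − (-1))/3 = 0.333333.
Nodes x₀,…,x₃ = -1, -0.666667, -0.333333, 0.
f(x) = 2x² + 3x + 2: f₀=1, f₁=0.888889, f₂=1.222222, f₃=2.
(h/2)·[f₀ + 2f₁ + 2f₂ + f₃] = 0.166667·(7.222222) = 1.2037.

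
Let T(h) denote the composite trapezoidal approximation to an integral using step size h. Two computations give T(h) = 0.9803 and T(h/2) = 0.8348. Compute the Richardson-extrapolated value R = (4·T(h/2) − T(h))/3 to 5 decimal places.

0.78630

R = (4·T(h/2) − T(h)) / 3 = (4·0.8348 − 0.9803)/3 = (2.3589)/3 = 0.78630.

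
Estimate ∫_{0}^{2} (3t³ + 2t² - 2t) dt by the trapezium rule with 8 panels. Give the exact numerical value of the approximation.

13.5625

h = (2 − 0)/8 = 0.25.
Nodes t₀,…,t₈ = 0, 0.25, 0.5, 0.75, 1, 1.25, 1.5, 1.75, 2.
f(t) = 3t³ + 2t² - 2t: f₀=0, f₁=-0.328125, f₂=-0.125, f₃=0.890625, f₄=3, f₅=6.484375, f₆=11.625, f₇=18.703125, f₈=28.
(h/2)·[f₀ + 2f₁ + 2f₂ + 2f₃ + 2f₄ + 2f₅ + 2f₆ + 2f₇ + f₈] = 0.125·(108.5) = 13.5625.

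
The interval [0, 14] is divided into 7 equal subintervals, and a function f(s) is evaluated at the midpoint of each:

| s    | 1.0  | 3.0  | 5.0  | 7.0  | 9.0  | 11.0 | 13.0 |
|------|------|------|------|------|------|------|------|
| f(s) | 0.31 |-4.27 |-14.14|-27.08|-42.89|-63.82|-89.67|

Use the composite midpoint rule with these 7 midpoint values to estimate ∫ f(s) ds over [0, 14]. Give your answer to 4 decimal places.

h = 2, n = 7.
h·[y(m₁) + y(m₂) + y(m₃) + y(m₄) + y(m₅) + y(m₆) + y(m₇)] = 2·(-241.56) = -483.1200.

-483.1200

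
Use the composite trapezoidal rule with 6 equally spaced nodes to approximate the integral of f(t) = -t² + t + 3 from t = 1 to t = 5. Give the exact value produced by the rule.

h = (5 − 1)/5 = 0.8.
Nodes t₀,…,t₅ = 1, 1.8, 2.6, 3.4, 4.2, 5.
f(t) = -t² + t + 3: f₀=3, f₁=1.56, f₂=-1.16, f₃=-5.16, f₄=-10.44, f₅=-17.
(h/2)·[f₀ + 2f₁ + 2f₂ + 2f₃ + 2f₄ + f₅] = 0.4·(-44.4) = -17.76.

-17.76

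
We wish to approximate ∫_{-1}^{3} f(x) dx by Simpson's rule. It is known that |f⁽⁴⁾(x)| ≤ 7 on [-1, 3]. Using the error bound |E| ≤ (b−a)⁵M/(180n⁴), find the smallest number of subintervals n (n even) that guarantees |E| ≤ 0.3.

4

Need 7168/(180n⁴) ≤ 0.3.
n⁴ ≥ 7168/(180·0.3) = 132.741 ⇒ n ≥ 3.3943, so the smallest even n is 4. (n must be even for Simpson's rule.)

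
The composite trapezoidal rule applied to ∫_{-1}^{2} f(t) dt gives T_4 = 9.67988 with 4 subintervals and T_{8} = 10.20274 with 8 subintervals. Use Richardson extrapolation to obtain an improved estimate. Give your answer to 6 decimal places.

10.377027

R = (4·T_{8} − T_4) / 3 = (4·10.20274 − 9.67988)/3 = (31.13108)/3 = 10.377027.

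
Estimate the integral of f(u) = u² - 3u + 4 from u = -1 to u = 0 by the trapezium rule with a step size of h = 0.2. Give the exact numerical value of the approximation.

h = (0 − (-1))/5 = 0.2.
Nodes u₀,…,u₅ = -1, -0.8, -0.6, -0.4, -0.2, 0.
f(u) = u² - 3u + 4: f₀=8, f₁=7.04, f₂=6.16, f₃=5.36, f₄=4.64, f₅=4.
(h/2)·[f₀ + 2f₁ + 2f₂ + 2f₃ + 2f₄ + f₅] = 0.1·(58.4) = 5.84.

5.84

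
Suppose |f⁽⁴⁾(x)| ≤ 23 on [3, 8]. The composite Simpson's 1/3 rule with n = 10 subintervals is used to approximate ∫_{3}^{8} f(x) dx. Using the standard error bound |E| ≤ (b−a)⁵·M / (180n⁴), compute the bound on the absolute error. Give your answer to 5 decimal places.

|E| ≤ (5)⁵·23 / (180·10⁴) = 71875/1800000 = 0.03993.

0.03993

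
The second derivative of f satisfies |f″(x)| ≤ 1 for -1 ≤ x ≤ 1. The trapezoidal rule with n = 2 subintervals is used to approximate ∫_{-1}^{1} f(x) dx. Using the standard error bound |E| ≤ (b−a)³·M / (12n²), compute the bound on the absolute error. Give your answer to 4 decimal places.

0.1667

|E| ≤ (2)³·1 / (12·2²) = 8/48 = 0.1667.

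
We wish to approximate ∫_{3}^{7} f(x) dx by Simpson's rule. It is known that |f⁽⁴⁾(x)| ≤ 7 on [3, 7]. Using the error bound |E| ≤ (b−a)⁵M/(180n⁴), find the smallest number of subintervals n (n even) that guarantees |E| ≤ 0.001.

16

Need 7168/(180n⁴) ≤ 0.001.
n⁴ ≥ 7168/(180·0.001) = 39822.2 ⇒ n ≥ 14.1264, so the smallest even n is 16. (n must be even for Simpson's rule.)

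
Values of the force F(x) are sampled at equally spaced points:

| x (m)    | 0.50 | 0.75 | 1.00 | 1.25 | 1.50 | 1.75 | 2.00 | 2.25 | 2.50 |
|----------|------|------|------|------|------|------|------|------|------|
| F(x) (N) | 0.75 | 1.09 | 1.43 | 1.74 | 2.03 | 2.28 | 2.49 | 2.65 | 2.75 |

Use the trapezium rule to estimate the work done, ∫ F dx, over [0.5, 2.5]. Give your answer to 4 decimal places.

h = 0.25, n = 8.
(h/2)·[y₀ + 2y₁ + 2y₂ + 2y₃ + 2y₄ + 2y₅ + 2y₆ + 2y₇ + y₈] = 0.125·(30.92) = 3.8650.

3.8650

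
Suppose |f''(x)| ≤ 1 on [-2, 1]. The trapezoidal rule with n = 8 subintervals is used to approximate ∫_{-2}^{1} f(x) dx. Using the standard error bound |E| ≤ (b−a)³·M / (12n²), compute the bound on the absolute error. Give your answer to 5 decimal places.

|E| ≤ (3)³·1 / (12·8²) = 27/768 = 0.03516.

0.03516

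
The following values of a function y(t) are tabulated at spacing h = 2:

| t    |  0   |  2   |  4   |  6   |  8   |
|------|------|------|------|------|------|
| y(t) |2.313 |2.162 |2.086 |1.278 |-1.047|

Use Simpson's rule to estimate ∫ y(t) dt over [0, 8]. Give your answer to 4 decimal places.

h = 2, n = 4.
(h/3)·[y₀ + 4y₁ + 2y₂ + 4y₃ + y₄] = 0.666667·(19.198) = 12.7987.

12.7987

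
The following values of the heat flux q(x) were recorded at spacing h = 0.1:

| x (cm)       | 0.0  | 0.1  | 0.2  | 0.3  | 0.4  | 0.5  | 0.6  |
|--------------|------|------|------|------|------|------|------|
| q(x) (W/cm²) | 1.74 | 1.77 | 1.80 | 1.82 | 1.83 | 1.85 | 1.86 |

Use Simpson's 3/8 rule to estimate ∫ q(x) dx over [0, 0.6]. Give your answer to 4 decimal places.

h = 0.1, n = 6.
(3h/8)·[y₀ + 3y₁ + 3y₂ + 2y₃ + 3y₄ + 3y₅ + y₆] = 0.0375·(28.99) = 1.0871.

1.0871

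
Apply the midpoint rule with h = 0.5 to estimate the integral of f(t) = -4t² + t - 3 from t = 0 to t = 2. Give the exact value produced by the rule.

h = (2 − 0)/4 = 0.5.
Midpoints m₁,…,m₄ = 0.25, 0.75, 1.25, 1.75.
f(m₁)=-3, f(m₂)=-4.5, f(m₃)=-8, f(m₄)=-13.5.
h·[f(m₁) + f(m₂) + f(m₃) + f(m₄)] = 0.5·(-29) = -14.5.

-14.5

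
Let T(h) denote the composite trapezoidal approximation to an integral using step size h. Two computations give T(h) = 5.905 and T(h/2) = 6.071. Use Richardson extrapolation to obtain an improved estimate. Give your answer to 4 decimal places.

6.1263

R = (4·T(h/2) − T(h)) / 3 = (4·6.071 − 5.905)/3 = (18.379)/3 = 6.1263.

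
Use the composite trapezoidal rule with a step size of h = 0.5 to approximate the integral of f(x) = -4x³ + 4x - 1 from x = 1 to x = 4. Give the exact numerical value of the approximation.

h = (4 − 1)/6 = 0.5.
Nodes x₀,…,x₆ = 1, 1.5, 2, 2.5, 3, 3.5, 4.
f(x) = -4x³ + 4x - 1: f₀=-1, f₁=-8.5, f₂=-25, f₃=-53.5, f₄=-97, f₅=-158.5, f₆=-241.
(h/2)·[f₀ + 2f₁ + 2f₂ + 2f₃ + 2f₄ + 2f₅ + f₆] = 0.25·(-927) = -231.75.

-231.75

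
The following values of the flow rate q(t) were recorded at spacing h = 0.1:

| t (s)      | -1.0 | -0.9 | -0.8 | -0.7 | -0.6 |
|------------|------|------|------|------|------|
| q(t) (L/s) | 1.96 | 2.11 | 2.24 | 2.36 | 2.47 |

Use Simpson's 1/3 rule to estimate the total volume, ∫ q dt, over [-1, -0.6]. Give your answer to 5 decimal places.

h = 0.1, n = 4.
(h/3)·[y₀ + 4y₁ + 2y₂ + 4y₃ + y₄] = 0.033333·(26.79) = 0.89300.

0.89300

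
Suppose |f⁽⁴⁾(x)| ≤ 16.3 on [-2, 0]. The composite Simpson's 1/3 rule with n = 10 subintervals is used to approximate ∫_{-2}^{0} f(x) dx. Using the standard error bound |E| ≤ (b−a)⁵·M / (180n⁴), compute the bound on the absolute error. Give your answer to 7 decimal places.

|E| ≤ (2)⁵·16.3 / (180·10⁴) = 521.6/1800000 = 0.0002898.

0.0002898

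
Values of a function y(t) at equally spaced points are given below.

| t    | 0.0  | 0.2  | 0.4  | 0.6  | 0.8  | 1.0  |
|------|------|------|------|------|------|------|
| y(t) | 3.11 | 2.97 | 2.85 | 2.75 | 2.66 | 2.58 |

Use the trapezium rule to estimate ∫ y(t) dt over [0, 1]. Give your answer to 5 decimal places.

h = 0.2, n = 5.
(h/2)·[y₀ + 2y₁ + 2y₂ + 2y₃ + 2y₄ + y₅] = 0.1·(28.15) = 2.81500.

2.81500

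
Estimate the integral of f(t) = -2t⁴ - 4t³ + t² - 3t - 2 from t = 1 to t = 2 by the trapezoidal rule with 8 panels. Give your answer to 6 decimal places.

-31.683838

h = (2 − 1)/8 = 0.125.
Nodes t₀,…,t₈ = 1, 1.125, 1.25, 1.375, 1.5, 1.625, 1.75, 1.875, 2.
f(t) = -2t⁴ - 4t³ + t² - 3t - 2: f₀=-10, f₁=-13.00830078125, f₂=-16.8828125, f₃=-21.78173828125, f₄=-27.875, f₅=-35.34423828125, f₆=-44.3828125, f₇=-55.19580078125, f₈=-68.
(h/2)·[f₀ + 2f₁ + 2f₂ + 2f₃ + 2f₄ + 2f₅ + 2f₆ + 2f₇ + f₈] = 0.0625·(-506.94140625) = -31.683838.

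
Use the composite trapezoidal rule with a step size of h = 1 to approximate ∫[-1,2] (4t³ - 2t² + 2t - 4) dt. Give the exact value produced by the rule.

h = (2 − (-1))/3 = 1.
Nodes t₀,…,t₃ = -1, 0, 1, 2.
f(t) = 4t³ - 2t² + 2t - 4: f₀=-12, f₁=-4, f₂=0, f₃=24.
(h/2)·[f₀ + 2f₁ + 2f₂ + f₃] = 0.5·(4) = 2.

2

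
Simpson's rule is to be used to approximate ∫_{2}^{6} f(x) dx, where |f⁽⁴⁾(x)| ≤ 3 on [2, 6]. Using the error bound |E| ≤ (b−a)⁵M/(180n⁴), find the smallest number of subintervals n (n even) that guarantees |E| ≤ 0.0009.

12

Need 3072/(180n⁴) ≤ 0.0009.
n⁴ ≥ 3072/(180·0.0009) = 18963 ⇒ n ≥ 11.7348, so the smallest even n is 12. (n must be even for Simpson's rule.)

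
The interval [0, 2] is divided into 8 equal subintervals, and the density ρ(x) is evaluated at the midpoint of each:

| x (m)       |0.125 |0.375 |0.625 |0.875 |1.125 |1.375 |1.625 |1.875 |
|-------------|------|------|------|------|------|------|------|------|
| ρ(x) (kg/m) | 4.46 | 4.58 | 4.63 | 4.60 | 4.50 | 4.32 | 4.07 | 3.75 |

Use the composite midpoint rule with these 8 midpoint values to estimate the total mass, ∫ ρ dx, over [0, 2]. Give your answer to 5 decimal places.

h = 0.25, n = 8.
h·[y(m₁) + y(m₂) + y(m₃) + y(m₄) + y(m₅) + y(m₆) + y(m₇) + y(m₈)] = 0.25·(34.91) = 8.72750.

8.72750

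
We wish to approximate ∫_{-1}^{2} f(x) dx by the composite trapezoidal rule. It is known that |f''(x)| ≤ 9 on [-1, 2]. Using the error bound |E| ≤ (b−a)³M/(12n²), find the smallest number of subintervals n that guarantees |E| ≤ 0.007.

Need 243/(12n²) ≤ 0.007.
n² ≥ 243/(12·0.007) = 2892.86 ⇒ n ≥ 53.7853, so the smallest n is 54.

54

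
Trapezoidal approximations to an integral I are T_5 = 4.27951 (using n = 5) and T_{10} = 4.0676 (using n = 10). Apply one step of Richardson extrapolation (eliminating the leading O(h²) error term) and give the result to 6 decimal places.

R = (4·T_{10} − T_5) / 3 = (4·4.0676 − 4.27951)/3 = (11.99089)/3 = 3.996963.

3.996963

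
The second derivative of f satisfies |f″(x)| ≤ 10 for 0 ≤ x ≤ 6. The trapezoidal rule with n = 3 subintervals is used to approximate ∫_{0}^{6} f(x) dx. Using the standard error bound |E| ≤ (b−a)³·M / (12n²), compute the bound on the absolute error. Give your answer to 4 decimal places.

20.0000

|E| ≤ (6)³·10 / (12·3²) = 2160/108 = 20.0000.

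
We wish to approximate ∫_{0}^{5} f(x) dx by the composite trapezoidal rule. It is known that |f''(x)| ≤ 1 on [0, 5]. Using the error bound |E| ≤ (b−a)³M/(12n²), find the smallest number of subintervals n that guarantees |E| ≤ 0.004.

Need 125/(12n²) ≤ 0.004.
n² ≥ 125/(12·0.004) = 2604.17 ⇒ n ≥ 51.0310, so the smallest n is 52.

52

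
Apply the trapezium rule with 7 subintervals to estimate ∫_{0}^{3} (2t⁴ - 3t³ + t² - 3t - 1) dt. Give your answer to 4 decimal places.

31.1014

h = (3 − 0)/7 = 0.428571.
Nodes t₀,…,t₇ = 0, 0.428571, 0.857143, 1.285714, 1.714286, 2.142857, 2.571429, 3.
f(t) = 2t⁴ - 3t³ + t² - 3t - 1: f₀=-1, f₁=-2.270721, f₂=-3.646397, f₃=-4.114952, f₄=-1.044981, f₅=9.814244, f₆=34.332778, f₇=80.
(h/2)·[f₀ + 2f₁ + 2f₂ + 2f₃ + 2f₄ + 2f₅ + 2f₆ + f₇] = 0.214286·(145.139942) = 31.1014.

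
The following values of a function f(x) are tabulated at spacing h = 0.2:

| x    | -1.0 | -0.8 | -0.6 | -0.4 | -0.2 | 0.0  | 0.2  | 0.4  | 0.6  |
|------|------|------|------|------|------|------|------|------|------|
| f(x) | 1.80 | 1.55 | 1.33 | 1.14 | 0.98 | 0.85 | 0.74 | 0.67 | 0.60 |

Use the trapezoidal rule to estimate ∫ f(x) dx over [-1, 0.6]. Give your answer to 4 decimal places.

h = 0.2, n = 8.
(h/2)·[y₀ + 2y₁ + 2y₂ + 2y₃ + 2y₄ + 2y₅ + 2y₆ + 2y₇ + y₈] = 0.1·(16.92) = 1.6920.

1.6920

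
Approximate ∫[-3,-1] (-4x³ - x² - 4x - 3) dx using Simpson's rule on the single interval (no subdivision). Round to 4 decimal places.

S = (b−a)/6 · [f(-3) + 4f(-2) + f(-1)] = 0.333333·[108 + 4·33 + 4] = 81.3333.

81.3333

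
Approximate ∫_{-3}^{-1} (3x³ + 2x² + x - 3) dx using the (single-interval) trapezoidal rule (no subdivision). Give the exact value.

-74

T = (b−a)/2 · [f(-3) + f(-1)] = 1·[(-69) + (-5)] = -74.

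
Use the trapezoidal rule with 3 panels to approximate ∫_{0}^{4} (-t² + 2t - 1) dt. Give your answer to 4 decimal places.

-10.5185

h = (4 − 0)/3 = 1.333333.
Nodes t₀,…,t₃ = 0, 1.333333, 2.666667, 4.
f(t) = -t² + 2t - 1: f₀=-1, f₁=-0.111111, f₂=-2.777778, f₃=-9.
(h/2)·[f₀ + 2f₁ + 2f₂ + f₃] = 0.666667·(-15.777778) = -10.5185.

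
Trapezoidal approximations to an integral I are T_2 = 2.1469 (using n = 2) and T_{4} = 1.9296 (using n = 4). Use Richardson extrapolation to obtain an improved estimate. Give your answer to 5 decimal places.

R = (4·T_{4} − T_2) / 3 = (4·1.9296 − 2.1469)/3 = (5.5715)/3 = 1.85717.

1.85717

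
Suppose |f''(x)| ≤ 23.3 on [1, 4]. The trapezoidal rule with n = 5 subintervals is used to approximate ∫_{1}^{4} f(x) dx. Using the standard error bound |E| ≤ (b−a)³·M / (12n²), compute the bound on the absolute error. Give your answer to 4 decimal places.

2.0970

|E| ≤ (3)³·23.3 / (12·5²) = 629.1/300 = 2.0970.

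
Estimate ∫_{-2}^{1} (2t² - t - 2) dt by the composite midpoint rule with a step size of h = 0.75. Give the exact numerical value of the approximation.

1.21875

h = (1 − (-2))/4 = 0.75.
Midpoints m₁,…,m₄ = -1.625, -0.875, -0.125, 0.625.
f(m₁)=4.90625, f(m₂)=0.40625, f(m₃)=-1.84375, f(m₄)=-1.84375.
h·[f(m₁) + f(m₂) + f(m₃) + f(m₄)] = 0.75·(1.625) = 1.21875.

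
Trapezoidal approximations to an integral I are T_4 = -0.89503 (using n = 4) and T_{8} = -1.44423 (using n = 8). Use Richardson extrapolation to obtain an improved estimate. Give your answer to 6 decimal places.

-1.627297

R = (4·T_{8} − T_4) / 3 = (4·(-1.44423) − (-0.89503))/3 = (-4.88189)/3 = -1.627297.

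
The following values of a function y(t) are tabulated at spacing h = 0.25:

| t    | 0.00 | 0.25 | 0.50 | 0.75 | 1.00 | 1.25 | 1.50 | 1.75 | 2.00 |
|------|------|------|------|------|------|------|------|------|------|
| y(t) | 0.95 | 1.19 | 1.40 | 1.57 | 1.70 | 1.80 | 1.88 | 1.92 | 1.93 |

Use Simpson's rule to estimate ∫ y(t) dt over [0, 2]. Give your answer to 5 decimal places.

3.23000

h = 0.25, n = 8.
(h/3)·[y₀ + 4y₁ + 2y₂ + 4y₃ + 2y₄ + 4y₅ + 2y₆ + 4y₇ + y₈] = 0.083333·(38.76) = 3.23000.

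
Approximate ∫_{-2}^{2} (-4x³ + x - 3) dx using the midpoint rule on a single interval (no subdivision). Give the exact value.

-12

M = (b−a)·f(0) = 4·(-3) = -12.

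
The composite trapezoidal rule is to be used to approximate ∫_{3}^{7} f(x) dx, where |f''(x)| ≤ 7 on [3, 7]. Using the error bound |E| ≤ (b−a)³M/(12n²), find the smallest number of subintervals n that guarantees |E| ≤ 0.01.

62

Need 448/(12n²) ≤ 0.01.
n² ≥ 448/(12·0.01) = 3733.33 ⇒ n ≥ 61.1010, so the smallest n is 62.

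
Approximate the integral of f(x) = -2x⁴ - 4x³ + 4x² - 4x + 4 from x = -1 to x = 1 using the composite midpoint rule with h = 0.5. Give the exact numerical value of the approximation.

h = (1 − (-1))/4 = 0.5.
Midpoints m₁,…,m₄ = -0.75, -0.25, 0.25, 0.75.
f(m₁)=10.3046875, f(m₂)=5.3046875, f(m₃)=3.1796875, f(m₄)=0.9296875.
h·[f(m₁) + f(m₂) + f(m₃) + f(m₄)] = 0.5·(19.71875) = 9.859375.

9.859375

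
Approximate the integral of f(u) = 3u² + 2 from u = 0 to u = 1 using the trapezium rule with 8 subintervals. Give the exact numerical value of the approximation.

3.0078125

h = (1 − 0)/8 = 0.125.
Nodes u₀,…,u₈ = 0, 0.125, 0.25, 0.375, 0.5, 0.625, 0.75, 0.875, 1.
f(u) = 3u² + 2: f₀=2, f₁=2.046875, f₂=2.1875, f₃=2.421875, f₄=2.75, f₅=3.171875, f₆=3.6875, f₇=4.296875, f₈=5.
(h/2)·[f₀ + 2f₁ + 2f₂ + 2f₃ + 2f₄ + 2f₅ + 2f₆ + 2f₇ + f₈] = 0.0625·(48.125) = 3.0078125.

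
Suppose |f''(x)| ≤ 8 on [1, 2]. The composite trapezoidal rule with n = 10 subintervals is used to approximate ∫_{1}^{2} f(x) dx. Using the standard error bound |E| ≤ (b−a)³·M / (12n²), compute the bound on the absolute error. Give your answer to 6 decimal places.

|E| ≤ (1)³·8 / (12·10²) = 8/1200 = 0.006667.

0.006667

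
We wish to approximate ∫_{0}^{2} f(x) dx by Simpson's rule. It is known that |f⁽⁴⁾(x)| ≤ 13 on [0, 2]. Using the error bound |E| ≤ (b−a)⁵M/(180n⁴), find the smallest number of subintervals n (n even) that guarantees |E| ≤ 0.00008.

14

Need 416/(180n⁴) ≤ 0.00008.
n⁴ ≥ 416/(180·0.00008) = 28888.9 ⇒ n ≥ 13.0372, so the smallest even n is 14. (n must be even for Simpson's rule.)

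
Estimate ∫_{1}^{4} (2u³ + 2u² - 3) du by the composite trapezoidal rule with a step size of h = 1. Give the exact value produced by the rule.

h = (4 − 1)/3 = 1.
Nodes u₀,…,u₃ = 1, 2, 3, 4.
f(u) = 2u³ + 2u² - 3: f₀=1, f₁=21, f₂=69, f₃=157.
(h/2)·[f₀ + 2f₁ + 2f₂ + f₃] = 0.5·(338) = 169.

169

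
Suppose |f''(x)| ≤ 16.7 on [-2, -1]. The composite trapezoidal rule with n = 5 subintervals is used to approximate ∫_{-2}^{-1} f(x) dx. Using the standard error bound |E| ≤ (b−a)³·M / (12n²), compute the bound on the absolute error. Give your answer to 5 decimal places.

|E| ≤ (1)³·16.7 / (12·5²) = 16.7/300 = 0.05567.

0.05567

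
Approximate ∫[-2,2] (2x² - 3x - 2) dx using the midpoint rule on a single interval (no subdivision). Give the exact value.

-8

M = (b−a)·f(0) = 4·(-2) = -8.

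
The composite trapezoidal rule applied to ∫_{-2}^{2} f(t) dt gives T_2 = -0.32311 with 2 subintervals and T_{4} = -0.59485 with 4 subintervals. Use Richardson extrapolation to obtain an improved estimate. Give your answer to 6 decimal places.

-0.685430

R = (4·T_{4} − T_2) / 3 = (4·(-0.59485) − (-0.32311))/3 = (-2.05629)/3 = -0.685430.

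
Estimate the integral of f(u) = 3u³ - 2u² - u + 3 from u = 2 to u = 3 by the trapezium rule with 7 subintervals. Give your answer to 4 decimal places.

h = (3 − 2)/7 = 0.142857.
Nodes u₀,…,u₇ = 2, 2.142857, 2.285714, 2.428571, 2.571429, 2.714286, 2.857143, 3.
f(u) = 3u³ - 2u² - u + 3: f₀=17, f₁=21.192420, f₂=26.090379, f₃=31.746356, f₄=38.212828, f₅=45.542274, f₆=53.787172, f₇=63.
(h/2)·[f₀ + 2f₁ + 2f₂ + 2f₃ + 2f₄ + 2f₅ + 2f₆ + f₇] = 0.071429·(513.142857) = 36.6531.

36.6531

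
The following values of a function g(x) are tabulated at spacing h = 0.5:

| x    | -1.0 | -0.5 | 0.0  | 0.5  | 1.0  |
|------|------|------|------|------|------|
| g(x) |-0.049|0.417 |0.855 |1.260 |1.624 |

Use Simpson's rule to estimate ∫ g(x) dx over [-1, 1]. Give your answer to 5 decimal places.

h = 0.5, n = 4.
(h/3)·[y₀ + 4y₁ + 2y₂ + 4y₃ + y₄] = 0.166667·(9.993) = 1.66550.

1.66550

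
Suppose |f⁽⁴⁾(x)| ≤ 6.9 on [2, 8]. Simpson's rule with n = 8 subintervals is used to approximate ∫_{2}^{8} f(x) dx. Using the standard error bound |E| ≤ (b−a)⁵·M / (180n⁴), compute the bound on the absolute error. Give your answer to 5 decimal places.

0.07277

|E| ≤ (6)⁵·6.9 / (180·8⁴) = 53654.4/737280 = 0.07277.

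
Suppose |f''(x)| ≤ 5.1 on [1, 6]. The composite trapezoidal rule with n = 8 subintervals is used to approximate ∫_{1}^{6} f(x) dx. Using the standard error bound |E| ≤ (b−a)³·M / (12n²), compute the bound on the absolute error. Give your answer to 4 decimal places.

|E| ≤ (5)³·5.1 / (12·8²) = 637.5/768 = 0.8301.

0.8301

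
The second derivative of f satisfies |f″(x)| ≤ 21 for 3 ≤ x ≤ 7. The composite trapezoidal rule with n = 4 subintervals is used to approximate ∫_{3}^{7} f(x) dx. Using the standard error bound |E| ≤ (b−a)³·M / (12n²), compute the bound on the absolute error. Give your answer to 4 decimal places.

7.0000

|E| ≤ (4)³·21 / (12·4²) = 1344/192 = 7.0000.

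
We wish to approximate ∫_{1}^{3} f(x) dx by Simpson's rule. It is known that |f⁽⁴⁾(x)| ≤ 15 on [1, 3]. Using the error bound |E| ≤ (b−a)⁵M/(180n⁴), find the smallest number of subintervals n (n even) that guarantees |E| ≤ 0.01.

6

Need 480/(180n⁴) ≤ 0.01.
n⁴ ≥ 480/(180·0.01) = 266.667 ⇒ n ≥ 4.0410, so the smallest even n is 6. (n must be even for Simpson's rule.)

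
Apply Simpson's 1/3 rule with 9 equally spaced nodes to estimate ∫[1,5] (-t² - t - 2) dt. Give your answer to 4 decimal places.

-61.3333

h = (5 − 1)/8 = 0.5.
Nodes t₀,…,t₈ = 1, 1.5, 2, 2.5, 3, 3.5, 4, 4.5, 5.
f(t) = -t² - t - 2: f₀=-4, f₁=-5.75, f₂=-8, f₃=-10.75, f₄=-14, f₅=-17.75, f₆=-22, f₇=-26.75, f₈=-32.
(h/3)·[f₀ + 4f₁ + 2f₂ + 4f₃ + 2f₄ + 4f₅ + 2f₆ + 4f₇ + f₈] = 0.166667·(-368) = -61.3333.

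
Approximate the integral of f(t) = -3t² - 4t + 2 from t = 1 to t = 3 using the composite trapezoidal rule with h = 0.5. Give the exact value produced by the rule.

h = (3 − 1)/4 = 0.5.
Nodes t₀,…,t₄ = 1, 1.5, 2, 2.5, 3.
f(t) = -3t² - 4t + 2: f₀=-5, f₁=-10.75, f₂=-18, f₃=-26.75, f₄=-37.
(h/2)·[f₀ + 2f₁ + 2f₂ + 2f₃ + f₄] = 0.25·(-153) = -38.25.

-38.25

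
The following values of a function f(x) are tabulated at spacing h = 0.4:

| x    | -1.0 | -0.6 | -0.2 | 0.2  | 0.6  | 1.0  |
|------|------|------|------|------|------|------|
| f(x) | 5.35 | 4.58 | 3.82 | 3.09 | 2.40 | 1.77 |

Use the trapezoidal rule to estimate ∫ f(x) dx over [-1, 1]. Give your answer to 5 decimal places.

h = 0.4, n = 5.
(h/2)·[y₀ + 2y₁ + 2y₂ + 2y₃ + 2y₄ + y₅] = 0.2·(34.90) = 6.98000.

6.98000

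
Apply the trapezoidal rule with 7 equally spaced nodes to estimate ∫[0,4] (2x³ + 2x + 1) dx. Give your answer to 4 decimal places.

151.5556

h = (4 − 0)/6 = 0.666667.
Nodes x₀,…,x₆ = 0, 0.666667, 1.333333, 2, 2.666667, 3.333333, 4.
f(x) = 2x³ + 2x + 1: f₀=1, f₁=2.925926, f₂=8.407407, f₃=21, f₄=44.259259, f₅=81.740741, f₆=137.
(h/2)·[f₀ + 2f₁ + 2f₂ + 2f₃ + 2f₄ + 2f₅ + f₆] = 0.333333·(454.666667) = 151.5556.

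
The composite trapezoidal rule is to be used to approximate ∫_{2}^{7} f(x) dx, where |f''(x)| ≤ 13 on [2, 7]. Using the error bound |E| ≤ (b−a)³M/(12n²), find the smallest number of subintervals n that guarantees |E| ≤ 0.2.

27

Need 1625/(12n²) ≤ 0.2.
n² ≥ 1625/(12·0.2) = 677.083 ⇒ n ≥ 26.0208, so the smallest n is 27.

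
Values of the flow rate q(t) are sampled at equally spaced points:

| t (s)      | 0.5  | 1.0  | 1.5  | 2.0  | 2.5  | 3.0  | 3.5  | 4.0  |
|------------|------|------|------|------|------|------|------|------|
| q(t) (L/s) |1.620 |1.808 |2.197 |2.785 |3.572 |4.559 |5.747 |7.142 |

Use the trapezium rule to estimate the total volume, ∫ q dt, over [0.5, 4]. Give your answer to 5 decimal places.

12.52450

h = 0.5, n = 7.
(h/2)·[y₀ + 2y₁ + 2y₂ + 2y₃ + 2y₄ + 2y₅ + 2y₆ + y₇] = 0.25·(50.098) = 12.52450.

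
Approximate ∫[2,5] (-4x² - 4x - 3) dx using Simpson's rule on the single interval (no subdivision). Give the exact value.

-207

S = (b−a)/6 · [f(2) + 4f(3.5) + f(5)] = 0.5·[(-27) + 4·(-66) + (-123)] = -207.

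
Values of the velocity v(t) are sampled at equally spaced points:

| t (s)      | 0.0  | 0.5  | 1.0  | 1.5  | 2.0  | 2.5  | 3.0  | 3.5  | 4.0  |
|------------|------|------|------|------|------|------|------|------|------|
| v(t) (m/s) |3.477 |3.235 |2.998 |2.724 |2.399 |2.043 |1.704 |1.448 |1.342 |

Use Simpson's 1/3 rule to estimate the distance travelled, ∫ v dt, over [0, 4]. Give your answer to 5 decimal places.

h = 0.5, n = 8.
(h/3)·[y₀ + 4y₁ + 2y₂ + 4y₃ + 2y₄ + 4y₅ + 2y₆ + 4y₇ + y₈] = 0.166667·(56.821) = 9.47017.

9.47017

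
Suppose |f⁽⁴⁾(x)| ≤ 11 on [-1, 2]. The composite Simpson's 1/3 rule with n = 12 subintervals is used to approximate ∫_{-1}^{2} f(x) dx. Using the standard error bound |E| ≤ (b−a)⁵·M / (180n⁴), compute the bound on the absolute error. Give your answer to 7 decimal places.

|E| ≤ (3)⁵·11 / (180·12⁴) = 2673/3732480 = 0.0007161.

0.0007161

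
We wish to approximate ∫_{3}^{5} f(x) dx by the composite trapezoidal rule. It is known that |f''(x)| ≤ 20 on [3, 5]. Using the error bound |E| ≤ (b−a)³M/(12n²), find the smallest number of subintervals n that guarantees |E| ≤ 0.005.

52

Need 160/(12n²) ≤ 0.005.
n² ≥ 160/(12·0.005) = 2666.67 ⇒ n ≥ 51.6398, so the smallest n is 52.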